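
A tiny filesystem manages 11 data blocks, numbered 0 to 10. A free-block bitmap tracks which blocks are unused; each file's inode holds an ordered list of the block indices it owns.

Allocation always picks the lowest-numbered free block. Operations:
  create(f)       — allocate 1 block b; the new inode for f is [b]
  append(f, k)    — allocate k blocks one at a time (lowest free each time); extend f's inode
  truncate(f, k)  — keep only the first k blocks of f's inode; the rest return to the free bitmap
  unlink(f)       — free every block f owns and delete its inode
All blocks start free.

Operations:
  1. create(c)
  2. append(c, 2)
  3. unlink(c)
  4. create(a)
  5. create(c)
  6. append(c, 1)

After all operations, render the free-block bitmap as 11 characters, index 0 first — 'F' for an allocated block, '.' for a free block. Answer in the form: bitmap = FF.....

bitmap = FFF........

  1. create(c)  ⇒  F..........  {c→[0]}
  2. append(c, 2)  ⇒  FFF........  {c→[0, 1, 2]}
  3. unlink(c)  ⇒  ...........  {}
  4. create(a)  ⇒  F..........  {a→[0]}
  5. create(c)  ⇒  FF.........  {a→[0]; c→[1]}
  6. append(c, 1)  ⇒  FFF........  {a→[0]; c→[1, 2]}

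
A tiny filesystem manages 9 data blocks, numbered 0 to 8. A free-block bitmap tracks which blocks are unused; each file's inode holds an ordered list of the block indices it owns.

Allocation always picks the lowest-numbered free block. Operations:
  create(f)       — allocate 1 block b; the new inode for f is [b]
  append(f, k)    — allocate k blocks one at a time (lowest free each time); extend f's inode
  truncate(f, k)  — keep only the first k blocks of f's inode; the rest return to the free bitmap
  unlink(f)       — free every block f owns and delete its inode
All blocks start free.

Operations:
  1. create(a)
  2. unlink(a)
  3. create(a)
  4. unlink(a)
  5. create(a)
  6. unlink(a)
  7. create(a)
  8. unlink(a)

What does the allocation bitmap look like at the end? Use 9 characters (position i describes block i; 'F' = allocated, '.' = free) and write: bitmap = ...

after create(a) → a:[0]  free=[F........]
after unlink(a) →   free=[.........]
after create(a) → a:[0]  free=[F........]
after unlink(a) →   free=[.........]
after create(a) → a:[0]  free=[F........]
after unlink(a) →   free=[.........]
after create(a) → a:[0]  free=[F........]
after unlink(a) →   free=[.........]

bitmap = .........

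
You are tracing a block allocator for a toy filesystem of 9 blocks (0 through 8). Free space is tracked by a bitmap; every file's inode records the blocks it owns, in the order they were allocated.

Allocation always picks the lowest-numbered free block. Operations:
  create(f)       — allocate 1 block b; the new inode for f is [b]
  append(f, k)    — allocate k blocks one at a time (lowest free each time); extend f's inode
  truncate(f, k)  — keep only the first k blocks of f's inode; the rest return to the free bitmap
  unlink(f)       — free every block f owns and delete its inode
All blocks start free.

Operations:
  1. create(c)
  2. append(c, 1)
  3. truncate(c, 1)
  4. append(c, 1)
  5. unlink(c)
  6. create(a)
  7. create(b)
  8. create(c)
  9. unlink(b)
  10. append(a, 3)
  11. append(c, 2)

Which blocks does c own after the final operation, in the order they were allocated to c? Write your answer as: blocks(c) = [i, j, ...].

blocks(c) = [2, 5, 6]

[1] create(c) — c=0 (map F........)
[2] append(c, 1) — c=0,1 (map FF.......)
[3] truncate(c, 1) — c=0 (map F........)
[4] append(c, 1) — c=0,1 (map FF.......)
[5] unlink(c) —  (map .........)
[6] create(a) — a=0 (map F........)
[7] create(b) — a=0 b=1 (map FF.......)
[8] create(c) — a=0 b=1 c=2 (map FFF......)
[9] unlink(b) — a=0 c=2 (map F.F......)
[10] append(a, 3) — a=0,1,3,4 c=2 (map FFFFF....)
[11] append(c, 2) — a=0,1,3,4 c=2,5,6 (map FFFFFFF..)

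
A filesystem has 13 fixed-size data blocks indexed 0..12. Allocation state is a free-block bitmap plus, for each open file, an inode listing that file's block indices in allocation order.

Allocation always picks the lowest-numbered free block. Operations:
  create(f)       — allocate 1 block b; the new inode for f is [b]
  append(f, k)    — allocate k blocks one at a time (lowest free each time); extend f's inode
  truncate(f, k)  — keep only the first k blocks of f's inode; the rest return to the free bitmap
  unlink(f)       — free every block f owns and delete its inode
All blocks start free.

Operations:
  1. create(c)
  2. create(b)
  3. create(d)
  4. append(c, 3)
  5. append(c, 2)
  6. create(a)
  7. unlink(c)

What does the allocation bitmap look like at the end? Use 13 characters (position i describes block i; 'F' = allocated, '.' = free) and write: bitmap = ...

bitmap = .FF.....F....

after create(c) → c:[0]  free=[F............]
after create(b) → b:[1], c:[0]  free=[FF...........]
after create(d) → b:[1], c:[0], d:[2]  free=[FFF..........]
after append(c, 3) → b:[1], c:[0, 3, 4, 5], d:[2]  free=[FFFFFF.......]
after append(c, 2) → b:[1], c:[0, 3, 4, 5, 6, 7], d:[2]  free=[FFFFFFFF.....]
after create(a) → a:[8], b:[1], c:[0, 3, 4, 5, 6, 7], d:[2]  free=[FFFFFFFFF....]
after unlink(c) → a:[8], b:[1], d:[2]  free=[.FF.....F....]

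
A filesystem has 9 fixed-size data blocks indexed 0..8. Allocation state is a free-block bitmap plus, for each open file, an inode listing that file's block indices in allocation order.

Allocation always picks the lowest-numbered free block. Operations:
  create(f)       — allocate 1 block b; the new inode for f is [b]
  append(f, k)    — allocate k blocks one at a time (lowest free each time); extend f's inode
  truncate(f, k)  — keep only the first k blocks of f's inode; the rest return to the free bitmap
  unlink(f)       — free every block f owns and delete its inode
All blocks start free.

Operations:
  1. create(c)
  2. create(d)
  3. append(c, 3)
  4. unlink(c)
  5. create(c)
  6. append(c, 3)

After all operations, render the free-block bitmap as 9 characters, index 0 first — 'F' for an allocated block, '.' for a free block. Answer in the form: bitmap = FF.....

create(c): bitmap=F........ | c=[0]
create(d): bitmap=FF....... | c=[0] d=[1]
append(c, 3): bitmap=FFFFF.... | c=[0, 2, 3, 4] d=[1]
unlink(c): bitmap=.F....... | d=[1]
create(c): bitmap=FF....... | c=[0] d=[1]
append(c, 3): bitmap=FFFFF.... | c=[0, 2, 3, 4] d=[1]

bitmap = FFFFF....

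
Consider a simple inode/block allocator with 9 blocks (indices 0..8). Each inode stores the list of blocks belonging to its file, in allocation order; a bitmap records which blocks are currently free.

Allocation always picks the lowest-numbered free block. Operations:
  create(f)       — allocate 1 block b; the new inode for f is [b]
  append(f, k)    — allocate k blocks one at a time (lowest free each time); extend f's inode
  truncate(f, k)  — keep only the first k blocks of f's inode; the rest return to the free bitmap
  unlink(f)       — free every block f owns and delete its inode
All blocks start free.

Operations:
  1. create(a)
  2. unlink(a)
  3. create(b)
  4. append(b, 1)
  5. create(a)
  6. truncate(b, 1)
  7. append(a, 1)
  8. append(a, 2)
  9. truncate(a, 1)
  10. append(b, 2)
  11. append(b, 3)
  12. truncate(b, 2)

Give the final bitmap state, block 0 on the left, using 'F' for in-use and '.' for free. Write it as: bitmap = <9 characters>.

  1. create(a)  ⇒  F........  {a→[0]}
  2. unlink(a)  ⇒  .........  {}
  3. create(b)  ⇒  F........  {b→[0]}
  4. append(b, 1)  ⇒  FF.......  {b→[0, 1]}
  5. create(a)  ⇒  FFF......  {a→[2]; b→[0, 1]}
  6. truncate(b, 1)  ⇒  F.F......  {a→[2]; b→[0]}
  7. append(a, 1)  ⇒  FFF......  {a→[2, 1]; b→[0]}
  8. append(a, 2)  ⇒  FFFFF....  {a→[2, 1, 3, 4]; b→[0]}
  9. truncate(a, 1)  ⇒  F.F......  {a→[2]; b→[0]}
  10. append(b, 2)  ⇒  FFFF.....  {a→[2]; b→[0, 1, 3]}
  11. append(b, 3)  ⇒  FFFFFFF..  {a→[2]; b→[0, 1, 3, 4, 5, 6]}
  12. truncate(b, 2)  ⇒  FFF......  {a→[2]; b→[0, 1]}

bitmap = FFF......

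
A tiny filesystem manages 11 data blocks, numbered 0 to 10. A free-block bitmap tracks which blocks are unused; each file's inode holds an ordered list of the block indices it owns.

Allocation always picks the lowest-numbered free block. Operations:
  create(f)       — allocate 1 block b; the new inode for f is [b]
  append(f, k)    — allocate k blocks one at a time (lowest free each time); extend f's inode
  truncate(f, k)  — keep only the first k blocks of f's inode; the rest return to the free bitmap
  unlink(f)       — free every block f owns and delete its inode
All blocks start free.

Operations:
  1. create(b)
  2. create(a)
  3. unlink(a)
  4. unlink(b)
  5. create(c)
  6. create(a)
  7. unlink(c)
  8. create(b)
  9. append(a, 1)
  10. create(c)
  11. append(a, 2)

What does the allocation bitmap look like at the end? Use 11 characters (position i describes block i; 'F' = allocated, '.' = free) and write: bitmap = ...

bitmap = FFFFFF.....

create(b): bitmap=F.......... | b=[0]
create(a): bitmap=FF......... | a=[1] b=[0]
unlink(a): bitmap=F.......... | b=[0]
unlink(b): bitmap=........... | 
create(c): bitmap=F.......... | c=[0]
create(a): bitmap=FF......... | a=[1] c=[0]
unlink(c): bitmap=.F......... | a=[1]
create(b): bitmap=FF......... | a=[1] b=[0]
append(a, 1): bitmap=FFF........ | a=[1, 2] b=[0]
create(c): bitmap=FFFF....... | a=[1, 2] b=[0] c=[3]
append(a, 2): bitmap=FFFFFF..... | a=[1, 2, 4, 5] b=[0] c=[3]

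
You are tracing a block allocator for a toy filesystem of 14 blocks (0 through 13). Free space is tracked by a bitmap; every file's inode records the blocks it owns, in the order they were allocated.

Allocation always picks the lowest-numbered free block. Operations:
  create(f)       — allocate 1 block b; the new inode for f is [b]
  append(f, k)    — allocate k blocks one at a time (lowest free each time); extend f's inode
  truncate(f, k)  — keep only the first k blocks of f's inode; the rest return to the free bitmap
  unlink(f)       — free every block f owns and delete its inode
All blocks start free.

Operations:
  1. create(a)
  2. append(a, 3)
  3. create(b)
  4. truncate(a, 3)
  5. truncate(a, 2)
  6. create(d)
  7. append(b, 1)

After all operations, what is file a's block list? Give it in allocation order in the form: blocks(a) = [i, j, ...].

blocks(a) = [0, 1]

  1. create(a)  ⇒  F.............  {a→[0]}
  2. append(a, 3)  ⇒  FFFF..........  {a→[0, 1, 2, 3]}
  3. create(b)  ⇒  FFFFF.........  {a→[0, 1, 2, 3]; b→[4]}
  4. truncate(a, 3)  ⇒  FFF.F.........  {a→[0, 1, 2]; b→[4]}
  5. truncate(a, 2)  ⇒  FF..F.........  {a→[0, 1]; b→[4]}
  6. create(d)  ⇒  FFF.F.........  {a→[0, 1]; b→[4]; d→[2]}
  7. append(b, 1)  ⇒  FFFFF.........  {a→[0, 1]; b→[4, 3]; d→[2]}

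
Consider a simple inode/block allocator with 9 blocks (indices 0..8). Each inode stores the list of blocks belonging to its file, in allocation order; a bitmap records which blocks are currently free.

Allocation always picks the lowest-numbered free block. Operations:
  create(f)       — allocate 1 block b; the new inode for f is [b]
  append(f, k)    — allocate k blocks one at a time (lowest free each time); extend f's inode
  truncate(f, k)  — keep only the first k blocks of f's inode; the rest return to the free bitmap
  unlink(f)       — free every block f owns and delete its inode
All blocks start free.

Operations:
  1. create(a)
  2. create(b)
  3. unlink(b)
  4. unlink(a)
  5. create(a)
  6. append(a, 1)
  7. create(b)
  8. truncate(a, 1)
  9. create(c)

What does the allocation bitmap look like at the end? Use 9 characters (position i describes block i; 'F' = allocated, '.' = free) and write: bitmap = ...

after create(a) → a:[0]  free=[F........]
after create(b) → a:[0], b:[1]  free=[FF.......]
after unlink(b) → a:[0]  free=[F........]
after unlink(a) →   free=[.........]
after create(a) → a:[0]  free=[F........]
after append(a, 1) → a:[0, 1]  free=[FF.......]
after create(b) → a:[0, 1], b:[2]  free=[FFF......]
after truncate(a, 1) → a:[0], b:[2]  free=[F.F......]
after create(c) → a:[0], b:[2], c:[1]  free=[FFF......]

bitmap = FFF......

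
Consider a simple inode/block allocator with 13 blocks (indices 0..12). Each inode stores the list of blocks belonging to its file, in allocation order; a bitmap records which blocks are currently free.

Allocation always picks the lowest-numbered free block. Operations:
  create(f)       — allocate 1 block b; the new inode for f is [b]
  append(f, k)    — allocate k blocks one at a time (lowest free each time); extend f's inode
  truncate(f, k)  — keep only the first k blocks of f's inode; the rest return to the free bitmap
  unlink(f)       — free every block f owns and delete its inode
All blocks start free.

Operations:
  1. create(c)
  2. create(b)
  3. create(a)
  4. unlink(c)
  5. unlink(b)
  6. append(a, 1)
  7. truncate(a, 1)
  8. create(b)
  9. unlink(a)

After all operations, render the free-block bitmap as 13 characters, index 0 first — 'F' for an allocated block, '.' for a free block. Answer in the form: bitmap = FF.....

after create(c) → c:[0]  free=[F............]
after create(b) → b:[1], c:[0]  free=[FF...........]
after create(a) → a:[2], b:[1], c:[0]  free=[FFF..........]
after unlink(c) → a:[2], b:[1]  free=[.FF..........]
after unlink(b) → a:[2]  free=[..F..........]
after append(a, 1) → a:[2, 0]  free=[F.F..........]
after truncate(a, 1) → a:[2]  free=[..F..........]
after create(b) → a:[2], b:[0]  free=[F.F..........]
after unlink(a) → b:[0]  free=[F............]

bitmap = F............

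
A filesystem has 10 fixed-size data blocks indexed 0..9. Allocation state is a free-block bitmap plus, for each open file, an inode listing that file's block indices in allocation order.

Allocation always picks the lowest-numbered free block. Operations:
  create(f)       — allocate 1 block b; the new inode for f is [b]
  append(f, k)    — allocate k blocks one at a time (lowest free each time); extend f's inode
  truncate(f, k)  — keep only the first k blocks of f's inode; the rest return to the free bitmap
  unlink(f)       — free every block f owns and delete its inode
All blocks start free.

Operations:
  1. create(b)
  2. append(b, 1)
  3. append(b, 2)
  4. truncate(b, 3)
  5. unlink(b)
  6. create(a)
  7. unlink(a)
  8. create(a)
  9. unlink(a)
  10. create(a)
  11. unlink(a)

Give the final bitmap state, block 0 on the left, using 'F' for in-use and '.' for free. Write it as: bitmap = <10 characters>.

create(b): bitmap=F......... | b=[0]
append(b, 1): bitmap=FF........ | b=[0, 1]
append(b, 2): bitmap=FFFF...... | b=[0, 1, 2, 3]
truncate(b, 3): bitmap=FFF....... | b=[0, 1, 2]
unlink(b): bitmap=.......... | 
create(a): bitmap=F......... | a=[0]
unlink(a): bitmap=.......... | 
create(a): bitmap=F......... | a=[0]
unlink(a): bitmap=.......... | 
create(a): bitmap=F......... | a=[0]
unlink(a): bitmap=.......... | 

bitmap = ..........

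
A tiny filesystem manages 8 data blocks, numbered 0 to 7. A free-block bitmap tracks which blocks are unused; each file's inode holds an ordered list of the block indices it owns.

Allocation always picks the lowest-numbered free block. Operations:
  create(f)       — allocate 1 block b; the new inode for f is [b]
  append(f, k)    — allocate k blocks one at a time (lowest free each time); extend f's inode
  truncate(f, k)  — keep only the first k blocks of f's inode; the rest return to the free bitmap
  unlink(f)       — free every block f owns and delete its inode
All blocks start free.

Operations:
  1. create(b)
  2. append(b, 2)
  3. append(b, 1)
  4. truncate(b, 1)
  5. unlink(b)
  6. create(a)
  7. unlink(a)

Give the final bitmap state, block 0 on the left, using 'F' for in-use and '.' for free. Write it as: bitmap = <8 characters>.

bitmap = ........

  1. create(b)  ⇒  F.......  {b→[0]}
  2. append(b, 2)  ⇒  FFF.....  {b→[0, 1, 2]}
  3. append(b, 1)  ⇒  FFFF....  {b→[0, 1, 2, 3]}
  4. truncate(b, 1)  ⇒  F.......  {b→[0]}
  5. unlink(b)  ⇒  ........  {}
  6. create(a)  ⇒  F.......  {a→[0]}
  7. unlink(a)  ⇒  ........  {}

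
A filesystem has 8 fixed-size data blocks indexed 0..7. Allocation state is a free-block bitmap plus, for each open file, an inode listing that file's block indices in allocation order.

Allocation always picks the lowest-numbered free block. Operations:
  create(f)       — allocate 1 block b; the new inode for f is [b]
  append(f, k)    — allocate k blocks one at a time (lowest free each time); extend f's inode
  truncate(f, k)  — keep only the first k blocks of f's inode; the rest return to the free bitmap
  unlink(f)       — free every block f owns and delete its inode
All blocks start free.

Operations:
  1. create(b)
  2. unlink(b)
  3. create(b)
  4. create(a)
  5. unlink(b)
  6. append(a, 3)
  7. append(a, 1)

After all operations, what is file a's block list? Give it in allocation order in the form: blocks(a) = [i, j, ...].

[1] create(b) — b=0 (map F.......)
[2] unlink(b) —  (map ........)
[3] create(b) — b=0 (map F.......)
[4] create(a) — a=1 b=0 (map FF......)
[5] unlink(b) — a=1 (map .F......)
[6] append(a, 3) — a=1,0,2,3 (map FFFF....)
[7] append(a, 1) — a=1,0,2,3,4 (map FFFFF...)

blocks(a) = [1, 0, 2, 3, 4]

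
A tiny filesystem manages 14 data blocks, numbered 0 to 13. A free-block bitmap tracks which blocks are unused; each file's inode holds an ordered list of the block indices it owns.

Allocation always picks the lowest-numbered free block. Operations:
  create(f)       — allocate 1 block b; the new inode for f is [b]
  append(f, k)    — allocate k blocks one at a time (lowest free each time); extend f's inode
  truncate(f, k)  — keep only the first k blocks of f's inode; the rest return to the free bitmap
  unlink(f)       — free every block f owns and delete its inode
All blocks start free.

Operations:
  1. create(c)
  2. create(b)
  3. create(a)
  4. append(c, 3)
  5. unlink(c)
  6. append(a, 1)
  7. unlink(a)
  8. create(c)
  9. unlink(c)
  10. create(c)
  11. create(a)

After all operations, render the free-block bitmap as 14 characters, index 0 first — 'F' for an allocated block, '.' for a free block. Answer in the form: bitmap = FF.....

[1] create(c) — c=0 (map F.............)
[2] create(b) — b=1 c=0 (map FF............)
[3] create(a) — a=2 b=1 c=0 (map FFF...........)
[4] append(c, 3) — a=2 b=1 c=0,3,4,5 (map FFFFFF........)
[5] unlink(c) — a=2 b=1 (map .FF...........)
[6] append(a, 1) — a=2,0 b=1 (map FFF...........)
[7] unlink(a) — b=1 (map .F............)
[8] create(c) — b=1 c=0 (map FF............)
[9] unlink(c) — b=1 (map .F............)
[10] create(c) — b=1 c=0 (map FF............)
[11] create(a) — a=2 b=1 c=0 (map FFF...........)

bitmap = FFF...........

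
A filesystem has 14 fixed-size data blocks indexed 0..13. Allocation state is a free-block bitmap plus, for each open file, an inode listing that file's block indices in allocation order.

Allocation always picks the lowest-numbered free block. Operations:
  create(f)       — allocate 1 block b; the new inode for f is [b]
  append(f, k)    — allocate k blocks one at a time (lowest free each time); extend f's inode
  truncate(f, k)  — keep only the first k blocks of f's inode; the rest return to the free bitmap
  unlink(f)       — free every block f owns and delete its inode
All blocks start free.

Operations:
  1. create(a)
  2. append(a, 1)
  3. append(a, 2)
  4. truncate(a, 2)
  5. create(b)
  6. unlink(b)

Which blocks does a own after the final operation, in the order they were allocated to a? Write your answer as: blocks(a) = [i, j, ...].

blocks(a) = [0, 1]

  1. create(a)  ⇒  F.............  {a→[0]}
  2. append(a, 1)  ⇒  FF............  {a→[0, 1]}
  3. append(a, 2)  ⇒  FFFF..........  {a→[0, 1, 2, 3]}
  4. truncate(a, 2)  ⇒  FF............  {a→[0, 1]}
  5. create(b)  ⇒  FFF...........  {a→[0, 1]; b→[2]}
  6. unlink(b)  ⇒  FF............  {a→[0, 1]}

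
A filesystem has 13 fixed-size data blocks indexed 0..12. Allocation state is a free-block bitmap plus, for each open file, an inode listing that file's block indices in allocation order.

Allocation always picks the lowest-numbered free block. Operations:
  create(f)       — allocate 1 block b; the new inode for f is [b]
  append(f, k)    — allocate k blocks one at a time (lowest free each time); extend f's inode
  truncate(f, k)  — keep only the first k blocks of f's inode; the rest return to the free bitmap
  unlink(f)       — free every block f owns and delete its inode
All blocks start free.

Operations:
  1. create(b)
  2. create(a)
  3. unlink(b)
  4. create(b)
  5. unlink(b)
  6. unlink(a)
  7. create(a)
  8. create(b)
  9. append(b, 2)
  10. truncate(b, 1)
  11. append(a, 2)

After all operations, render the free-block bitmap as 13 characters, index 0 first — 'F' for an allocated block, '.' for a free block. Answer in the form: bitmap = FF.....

bitmap = FFFF.........

  1. create(b)  ⇒  F............  {b→[0]}
  2. create(a)  ⇒  FF...........  {a→[1]; b→[0]}
  3. unlink(b)  ⇒  .F...........  {a→[1]}
  4. create(b)  ⇒  FF...........  {a→[1]; b→[0]}
  5. unlink(b)  ⇒  .F...........  {a→[1]}
  6. unlink(a)  ⇒  .............  {}
  7. create(a)  ⇒  F............  {a→[0]}
  8. create(b)  ⇒  FF...........  {a→[0]; b→[1]}
  9. append(b, 2)  ⇒  FFFF.........  {a→[0]; b→[1, 2, 3]}
  10. truncate(b, 1)  ⇒  FF...........  {a→[0]; b→[1]}
  11. append(a, 2)  ⇒  FFFF.........  {a→[0, 2, 3]; b→[1]}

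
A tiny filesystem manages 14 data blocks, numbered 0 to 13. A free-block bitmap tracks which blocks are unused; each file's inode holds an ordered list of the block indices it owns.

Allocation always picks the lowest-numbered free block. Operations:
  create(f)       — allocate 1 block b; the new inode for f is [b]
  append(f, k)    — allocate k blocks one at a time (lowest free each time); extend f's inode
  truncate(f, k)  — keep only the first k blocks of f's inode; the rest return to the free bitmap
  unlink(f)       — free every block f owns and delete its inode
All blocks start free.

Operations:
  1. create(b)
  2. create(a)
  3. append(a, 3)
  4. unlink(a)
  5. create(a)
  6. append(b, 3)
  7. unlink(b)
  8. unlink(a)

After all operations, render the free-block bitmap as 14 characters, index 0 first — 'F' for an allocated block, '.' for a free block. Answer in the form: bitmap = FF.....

  1. create(b)  ⇒  F.............  {b→[0]}
  2. create(a)  ⇒  FF............  {a→[1]; b→[0]}
  3. append(a, 3)  ⇒  FFFFF.........  {a→[1, 2, 3, 4]; b→[0]}
  4. unlink(a)  ⇒  F.............  {b→[0]}
  5. create(a)  ⇒  FF............  {a→[1]; b→[0]}
  6. append(b, 3)  ⇒  FFFFF.........  {a→[1]; b→[0, 2, 3, 4]}
  7. unlink(b)  ⇒  .F............  {a→[1]}
  8. unlink(a)  ⇒  ..............  {}

bitmap = ..............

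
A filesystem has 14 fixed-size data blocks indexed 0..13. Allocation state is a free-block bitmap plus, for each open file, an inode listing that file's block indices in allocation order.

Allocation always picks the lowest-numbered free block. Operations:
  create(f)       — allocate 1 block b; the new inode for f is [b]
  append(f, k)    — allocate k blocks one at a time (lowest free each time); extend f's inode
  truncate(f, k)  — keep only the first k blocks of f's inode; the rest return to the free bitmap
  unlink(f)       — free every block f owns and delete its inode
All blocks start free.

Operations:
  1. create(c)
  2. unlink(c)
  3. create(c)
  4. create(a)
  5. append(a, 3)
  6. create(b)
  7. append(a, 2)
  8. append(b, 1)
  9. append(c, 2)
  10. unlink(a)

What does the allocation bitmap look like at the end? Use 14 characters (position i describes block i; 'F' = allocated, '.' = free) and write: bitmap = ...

bitmap = F....F..FFF...

[1] create(c) — c=0 (map F.............)
[2] unlink(c) —  (map ..............)
[3] create(c) — c=0 (map F.............)
[4] create(a) — a=1 c=0 (map FF............)
[5] append(a, 3) — a=1,2,3,4 c=0 (map FFFFF.........)
[6] create(b) — a=1,2,3,4 b=5 c=0 (map FFFFFF........)
[7] append(a, 2) — a=1,2,3,4,6,7 b=5 c=0 (map FFFFFFFF......)
[8] append(b, 1) — a=1,2,3,4,6,7 b=5,8 c=0 (map FFFFFFFFF.....)
[9] append(c, 2) — a=1,2,3,4,6,7 b=5,8 c=0,9,10 (map FFFFFFFFFFF...)
[10] unlink(a) — b=5,8 c=0,9,10 (map F....F..FFF...)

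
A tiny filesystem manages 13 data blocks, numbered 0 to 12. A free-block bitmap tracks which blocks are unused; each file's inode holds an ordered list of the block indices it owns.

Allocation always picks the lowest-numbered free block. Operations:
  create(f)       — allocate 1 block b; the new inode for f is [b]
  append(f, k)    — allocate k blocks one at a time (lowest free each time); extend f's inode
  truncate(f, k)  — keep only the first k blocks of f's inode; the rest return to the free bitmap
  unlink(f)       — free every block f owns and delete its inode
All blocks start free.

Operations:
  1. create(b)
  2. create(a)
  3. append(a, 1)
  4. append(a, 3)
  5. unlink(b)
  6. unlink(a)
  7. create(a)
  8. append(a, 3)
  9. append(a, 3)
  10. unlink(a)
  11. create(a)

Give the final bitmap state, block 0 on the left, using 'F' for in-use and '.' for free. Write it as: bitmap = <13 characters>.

bitmap = F............

  1. create(b)  ⇒  F............  {b→[0]}
  2. create(a)  ⇒  FF...........  {a→[1]; b→[0]}
  3. append(a, 1)  ⇒  FFF..........  {a→[1, 2]; b→[0]}
  4. append(a, 3)  ⇒  FFFFFF.......  {a→[1, 2, 3, 4, 5]; b→[0]}
  5. unlink(b)  ⇒  .FFFFF.......  {a→[1, 2, 3, 4, 5]}
  6. unlink(a)  ⇒  .............  {}
  7. create(a)  ⇒  F............  {a→[0]}
  8. append(a, 3)  ⇒  FFFF.........  {a→[0, 1, 2, 3]}
  9. append(a, 3)  ⇒  FFFFFFF......  {a→[0, 1, 2, 3, 4, 5, 6]}
  10. unlink(a)  ⇒  .............  {}
  11. create(a)  ⇒  F............  {a→[0]}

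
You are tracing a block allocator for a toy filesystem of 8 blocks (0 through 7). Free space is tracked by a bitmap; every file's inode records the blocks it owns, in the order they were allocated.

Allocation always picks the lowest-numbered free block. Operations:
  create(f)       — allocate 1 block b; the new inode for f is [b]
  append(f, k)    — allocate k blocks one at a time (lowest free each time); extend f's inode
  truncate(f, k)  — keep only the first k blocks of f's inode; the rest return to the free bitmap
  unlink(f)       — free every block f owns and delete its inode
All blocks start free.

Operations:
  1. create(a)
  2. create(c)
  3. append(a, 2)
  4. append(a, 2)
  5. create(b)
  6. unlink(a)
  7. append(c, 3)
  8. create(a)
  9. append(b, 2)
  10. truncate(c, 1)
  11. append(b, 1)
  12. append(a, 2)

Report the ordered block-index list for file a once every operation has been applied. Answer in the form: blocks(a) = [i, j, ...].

blocks(a) = [4, 2, 3]

[1] create(a) — a=0 (map F.......)
[2] create(c) — a=0 c=1 (map FF......)
[3] append(a, 2) — a=0,2,3 c=1 (map FFFF....)
[4] append(a, 2) — a=0,2,3,4,5 c=1 (map FFFFFF..)
[5] create(b) — a=0,2,3,4,5 b=6 c=1 (map FFFFFFF.)
[6] unlink(a) — b=6 c=1 (map .F....F.)
[7] append(c, 3) — b=6 c=1,0,2,3 (map FFFF..F.)
[8] create(a) — a=4 b=6 c=1,0,2,3 (map FFFFF.F.)
[9] append(b, 2) — a=4 b=6,5,7 c=1,0,2,3 (map FFFFFFFF)
[10] truncate(c, 1) — a=4 b=6,5,7 c=1 (map .F..FFFF)
[11] append(b, 1) — a=4 b=6,5,7,0 c=1 (map FF..FFFF)
[12] append(a, 2) — a=4,2,3 b=6,5,7,0 c=1 (map FFFFFFFF)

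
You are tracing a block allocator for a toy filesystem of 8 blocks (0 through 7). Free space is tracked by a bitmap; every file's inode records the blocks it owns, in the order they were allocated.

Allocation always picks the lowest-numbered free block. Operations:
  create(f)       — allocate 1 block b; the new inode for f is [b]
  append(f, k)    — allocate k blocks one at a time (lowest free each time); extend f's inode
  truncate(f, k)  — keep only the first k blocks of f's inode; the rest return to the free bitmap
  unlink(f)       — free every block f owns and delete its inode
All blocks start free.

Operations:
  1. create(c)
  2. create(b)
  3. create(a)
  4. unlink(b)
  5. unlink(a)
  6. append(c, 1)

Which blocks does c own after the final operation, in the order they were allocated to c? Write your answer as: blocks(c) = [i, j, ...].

blocks(c) = [0, 1]

  1. create(c)  ⇒  F.......  {c→[0]}
  2. create(b)  ⇒  FF......  {b→[1]; c→[0]}
  3. create(a)  ⇒  FFF.....  {a→[2]; b→[1]; c→[0]}
  4. unlink(b)  ⇒  F.F.....  {a→[2]; c→[0]}
  5. unlink(a)  ⇒  F.......  {c→[0]}
  6. append(c, 1)  ⇒  FF......  {c→[0, 1]}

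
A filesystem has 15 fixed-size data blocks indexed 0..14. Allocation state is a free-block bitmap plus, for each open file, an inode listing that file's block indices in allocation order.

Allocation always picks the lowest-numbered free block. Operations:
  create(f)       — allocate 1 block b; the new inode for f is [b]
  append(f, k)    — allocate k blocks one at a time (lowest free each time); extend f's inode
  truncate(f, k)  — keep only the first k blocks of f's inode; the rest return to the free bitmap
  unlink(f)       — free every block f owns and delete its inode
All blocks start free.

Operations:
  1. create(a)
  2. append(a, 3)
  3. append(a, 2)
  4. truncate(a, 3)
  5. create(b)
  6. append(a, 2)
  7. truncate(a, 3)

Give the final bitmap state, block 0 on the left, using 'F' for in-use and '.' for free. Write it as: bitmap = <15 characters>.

[1] create(a) — a=0 (map F..............)
[2] append(a, 3) — a=0,1,2,3 (map FFFF...........)
[3] append(a, 2) — a=0,1,2,3,4,5 (map FFFFFF.........)
[4] truncate(a, 3) — a=0,1,2 (map FFF............)
[5] create(b) — a=0,1,2 b=3 (map FFFF...........)
[6] append(a, 2) — a=0,1,2,4,5 b=3 (map FFFFFF.........)
[7] truncate(a, 3) — a=0,1,2 b=3 (map FFFF...........)

bitmap = FFFF...........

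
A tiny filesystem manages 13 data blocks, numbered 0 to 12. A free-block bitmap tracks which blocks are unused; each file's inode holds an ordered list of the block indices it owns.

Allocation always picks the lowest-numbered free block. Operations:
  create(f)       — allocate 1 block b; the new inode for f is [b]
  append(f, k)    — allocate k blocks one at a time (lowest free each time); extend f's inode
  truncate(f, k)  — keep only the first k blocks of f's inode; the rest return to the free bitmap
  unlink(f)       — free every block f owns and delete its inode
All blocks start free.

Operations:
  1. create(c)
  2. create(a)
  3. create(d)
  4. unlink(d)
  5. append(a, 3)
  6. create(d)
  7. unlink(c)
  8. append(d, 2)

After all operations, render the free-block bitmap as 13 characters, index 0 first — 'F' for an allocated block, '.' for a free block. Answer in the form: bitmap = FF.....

bitmap = FFFFFFF......

[1] create(c) — c=0 (map F............)
[2] create(a) — a=1 c=0 (map FF...........)
[3] create(d) — a=1 c=0 d=2 (map FFF..........)
[4] unlink(d) — a=1 c=0 (map FF...........)
[5] append(a, 3) — a=1,2,3,4 c=0 (map FFFFF........)
[6] create(d) — a=1,2,3,4 c=0 d=5 (map FFFFFF.......)
[7] unlink(c) — a=1,2,3,4 d=5 (map .FFFFF.......)
[8] append(d, 2) — a=1,2,3,4 d=5,0,6 (map FFFFFFF......)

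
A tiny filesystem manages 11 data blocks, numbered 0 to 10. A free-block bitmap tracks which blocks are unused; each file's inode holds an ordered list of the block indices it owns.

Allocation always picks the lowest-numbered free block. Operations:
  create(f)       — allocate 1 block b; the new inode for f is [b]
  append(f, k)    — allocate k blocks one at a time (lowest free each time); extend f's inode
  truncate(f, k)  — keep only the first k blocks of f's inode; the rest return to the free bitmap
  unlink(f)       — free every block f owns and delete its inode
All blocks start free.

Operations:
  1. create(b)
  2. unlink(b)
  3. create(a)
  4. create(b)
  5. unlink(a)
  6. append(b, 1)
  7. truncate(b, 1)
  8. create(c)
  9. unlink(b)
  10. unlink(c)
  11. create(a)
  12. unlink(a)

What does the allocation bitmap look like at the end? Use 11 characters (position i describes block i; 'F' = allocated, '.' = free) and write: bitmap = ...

after create(b) → b:[0]  free=[F..........]
after unlink(b) →   free=[...........]
after create(a) → a:[0]  free=[F..........]
after create(b) → a:[0], b:[1]  free=[FF.........]
after unlink(a) → b:[1]  free=[.F.........]
after append(b, 1) → b:[1, 0]  free=[FF.........]
after truncate(b, 1) → b:[1]  free=[.F.........]
after create(c) → b:[1], c:[0]  free=[FF.........]
after unlink(b) → c:[0]  free=[F..........]
after unlink(c) →   free=[...........]
after create(a) → a:[0]  free=[F..........]
after unlink(a) →   free=[...........]

bitmap = ...........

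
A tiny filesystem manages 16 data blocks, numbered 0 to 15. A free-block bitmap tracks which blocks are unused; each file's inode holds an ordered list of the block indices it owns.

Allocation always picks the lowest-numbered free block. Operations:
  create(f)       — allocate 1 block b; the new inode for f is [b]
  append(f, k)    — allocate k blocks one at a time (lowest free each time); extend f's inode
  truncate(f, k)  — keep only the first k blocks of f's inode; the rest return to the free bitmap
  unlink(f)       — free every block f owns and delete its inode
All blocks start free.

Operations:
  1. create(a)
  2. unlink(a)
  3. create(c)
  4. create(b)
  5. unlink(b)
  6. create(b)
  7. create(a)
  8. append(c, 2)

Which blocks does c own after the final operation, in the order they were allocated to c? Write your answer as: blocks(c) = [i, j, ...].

blocks(c) = [0, 3, 4]

  1. create(a)  ⇒  F...............  {a→[0]}
  2. unlink(a)  ⇒  ................  {}
  3. create(c)  ⇒  F...............  {c→[0]}
  4. create(b)  ⇒  FF..............  {b→[1]; c→[0]}
  5. unlink(b)  ⇒  F...............  {c→[0]}
  6. create(b)  ⇒  FF..............  {b→[1]; c→[0]}
  7. create(a)  ⇒  FFF.............  {a→[2]; b→[1]; c→[0]}
  8. append(c, 2)  ⇒  FFFFF...........  {a→[2]; b→[1]; c→[0, 3, 4]}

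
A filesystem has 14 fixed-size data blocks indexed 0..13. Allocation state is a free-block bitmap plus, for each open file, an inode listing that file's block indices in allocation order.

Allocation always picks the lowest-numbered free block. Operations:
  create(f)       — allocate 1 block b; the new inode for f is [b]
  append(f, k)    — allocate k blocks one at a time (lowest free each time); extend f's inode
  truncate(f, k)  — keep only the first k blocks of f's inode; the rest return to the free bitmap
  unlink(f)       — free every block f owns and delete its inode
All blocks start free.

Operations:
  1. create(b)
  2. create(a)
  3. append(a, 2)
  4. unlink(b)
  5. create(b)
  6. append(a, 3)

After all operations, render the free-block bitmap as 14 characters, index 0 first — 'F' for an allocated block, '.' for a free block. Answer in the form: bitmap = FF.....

bitmap = FFFFFFF.......

[1] create(b) — b=0 (map F.............)
[2] create(a) — a=1 b=0 (map FF............)
[3] append(a, 2) — a=1,2,3 b=0 (map FFFF..........)
[4] unlink(b) — a=1,2,3 (map .FFF..........)
[5] create(b) — a=1,2,3 b=0 (map FFFF..........)
[6] append(a, 3) — a=1,2,3,4,5,6 b=0 (map FFFFFFF.......)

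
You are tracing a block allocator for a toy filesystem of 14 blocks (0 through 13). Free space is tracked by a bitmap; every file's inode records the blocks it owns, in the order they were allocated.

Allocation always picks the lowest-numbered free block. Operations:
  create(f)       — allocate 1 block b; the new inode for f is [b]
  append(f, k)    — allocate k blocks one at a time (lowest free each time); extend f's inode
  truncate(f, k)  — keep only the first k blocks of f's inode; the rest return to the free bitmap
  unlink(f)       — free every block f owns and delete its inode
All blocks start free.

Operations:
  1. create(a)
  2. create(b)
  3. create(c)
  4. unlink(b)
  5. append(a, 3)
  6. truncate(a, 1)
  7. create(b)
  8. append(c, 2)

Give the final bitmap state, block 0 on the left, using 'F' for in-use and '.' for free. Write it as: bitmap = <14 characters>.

bitmap = FFFFF.........

  1. create(a)  ⇒  F.............  {a→[0]}
  2. create(b)  ⇒  FF............  {a→[0]; b→[1]}
  3. create(c)  ⇒  FFF...........  {a→[0]; b→[1]; c→[2]}
  4. unlink(b)  ⇒  F.F...........  {a→[0]; c→[2]}
  5. append(a, 3)  ⇒  FFFFF.........  {a→[0, 1, 3, 4]; c→[2]}
  6. truncate(a, 1)  ⇒  F.F...........  {a→[0]; c→[2]}
  7. create(b)  ⇒  FFF...........  {a→[0]; b→[1]; c→[2]}
  8. append(c, 2)  ⇒  FFFFF.........  {a→[0]; b→[1]; c→[2, 3, 4]}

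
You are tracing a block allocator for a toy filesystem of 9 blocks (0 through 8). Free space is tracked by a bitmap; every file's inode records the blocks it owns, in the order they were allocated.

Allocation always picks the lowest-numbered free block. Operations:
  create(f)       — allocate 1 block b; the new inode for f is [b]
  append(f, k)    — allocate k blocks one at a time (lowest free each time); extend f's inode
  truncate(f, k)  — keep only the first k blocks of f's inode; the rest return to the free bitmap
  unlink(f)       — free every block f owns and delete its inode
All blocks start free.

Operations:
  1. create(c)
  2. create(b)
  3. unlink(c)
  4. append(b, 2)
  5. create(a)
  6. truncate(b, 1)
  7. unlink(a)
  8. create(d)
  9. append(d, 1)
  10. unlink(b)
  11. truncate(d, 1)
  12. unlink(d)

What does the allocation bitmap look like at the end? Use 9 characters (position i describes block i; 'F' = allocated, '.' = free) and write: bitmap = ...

after create(c) → c:[0]  free=[F........]
after create(b) → b:[1], c:[0]  free=[FF.......]
after unlink(c) → b:[1]  free=[.F.......]
after append(b, 2) → b:[1, 0, 2]  free=[FFF......]
after create(a) → a:[3], b:[1, 0, 2]  free=[FFFF.....]
after truncate(b, 1) → a:[3], b:[1]  free=[.F.F.....]
after unlink(a) → b:[1]  free=[.F.......]
after create(d) → b:[1], d:[0]  free=[FF.......]
after append(d, 1) → b:[1], d:[0, 2]  free=[FFF......]
after unlink(b) → d:[0, 2]  free=[F.F......]
after truncate(d, 1) → d:[0]  free=[F........]
after unlink(d) →   free=[.........]

bitmap = .........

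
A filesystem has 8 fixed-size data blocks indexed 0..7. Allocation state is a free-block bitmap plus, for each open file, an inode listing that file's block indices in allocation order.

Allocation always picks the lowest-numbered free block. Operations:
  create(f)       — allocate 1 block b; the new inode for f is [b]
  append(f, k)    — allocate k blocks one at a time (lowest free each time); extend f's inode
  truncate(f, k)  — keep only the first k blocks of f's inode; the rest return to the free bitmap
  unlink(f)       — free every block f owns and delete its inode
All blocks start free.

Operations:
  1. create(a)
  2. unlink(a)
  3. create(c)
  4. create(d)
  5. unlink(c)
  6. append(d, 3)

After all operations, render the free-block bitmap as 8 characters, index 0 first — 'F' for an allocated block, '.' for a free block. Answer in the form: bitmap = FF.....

after create(a) → a:[0]  free=[F.......]
after unlink(a) →   free=[........]
after create(c) → c:[0]  free=[F.......]
after create(d) → c:[0], d:[1]  free=[FF......]
after unlink(c) → d:[1]  free=[.F......]
after append(d, 3) → d:[1, 0, 2, 3]  free=[FFFF....]

bitmap = FFFF....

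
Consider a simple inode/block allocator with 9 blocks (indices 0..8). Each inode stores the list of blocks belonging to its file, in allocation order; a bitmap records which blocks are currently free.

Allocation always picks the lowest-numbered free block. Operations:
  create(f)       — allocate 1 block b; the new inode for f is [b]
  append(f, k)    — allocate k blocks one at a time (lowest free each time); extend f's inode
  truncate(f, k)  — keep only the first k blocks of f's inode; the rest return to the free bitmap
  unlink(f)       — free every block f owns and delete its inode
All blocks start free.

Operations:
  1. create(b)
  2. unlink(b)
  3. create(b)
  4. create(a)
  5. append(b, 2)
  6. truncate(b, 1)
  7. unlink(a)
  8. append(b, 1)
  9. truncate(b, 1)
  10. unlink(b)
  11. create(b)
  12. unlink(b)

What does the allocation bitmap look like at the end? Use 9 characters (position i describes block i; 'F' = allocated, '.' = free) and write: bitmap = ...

bitmap = .........

create(b): bitmap=F........ | b=[0]
unlink(b): bitmap=......... | 
create(b): bitmap=F........ | b=[0]
create(a): bitmap=FF....... | a=[1] b=[0]
append(b, 2): bitmap=FFFF..... | a=[1] b=[0, 2, 3]
truncate(b, 1): bitmap=FF....... | a=[1] b=[0]
unlink(a): bitmap=F........ | b=[0]
append(b, 1): bitmap=FF....... | b=[0, 1]
truncate(b, 1): bitmap=F........ | b=[0]
unlink(b): bitmap=......... | 
create(b): bitmap=F........ | b=[0]
unlink(b): bitmap=......... | 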